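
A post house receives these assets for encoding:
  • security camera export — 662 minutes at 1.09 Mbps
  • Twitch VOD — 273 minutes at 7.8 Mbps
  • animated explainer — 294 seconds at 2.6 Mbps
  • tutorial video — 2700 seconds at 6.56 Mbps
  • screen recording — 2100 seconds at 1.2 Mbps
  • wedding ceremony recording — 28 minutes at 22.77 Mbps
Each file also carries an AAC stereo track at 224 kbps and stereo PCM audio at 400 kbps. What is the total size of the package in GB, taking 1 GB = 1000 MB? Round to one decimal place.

33.7 GB

Audio total: 224 + 400 = 624 kbps = 0.624 Mbps.
security camera export: 1.714 Mbps × 39720 s = 68080.1 Mb
Twitch VOD: 8.424 Mbps × 16380 s = 137985.1 Mb
animated explainer: 3.224 Mbps × 294 s = 947.9 Mb
tutorial video: 7.184 Mbps × 2700 s = 19396.8 Mb
screen recording: 1.824 Mbps × 2100 s = 3830.4 Mb
wedding ceremony recording: 23.394 Mbps × 1680 s = 39301.9 Mb
Total: 269542.2 Mb = 33692.8 MB.
= 33.69 GB.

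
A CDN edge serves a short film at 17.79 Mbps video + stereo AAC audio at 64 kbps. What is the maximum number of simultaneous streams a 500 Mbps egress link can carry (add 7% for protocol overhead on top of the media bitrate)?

Audio: 64 kbps = 0.064 Mbps.
Per-viewer media rate: 17.854 Mbps.
On the wire with 7% overhead: 19.104 Mbps.
500 Mbps = 500.0 Mbps; 500.0 / 19.104 = 26.17 → 26 viewers.

26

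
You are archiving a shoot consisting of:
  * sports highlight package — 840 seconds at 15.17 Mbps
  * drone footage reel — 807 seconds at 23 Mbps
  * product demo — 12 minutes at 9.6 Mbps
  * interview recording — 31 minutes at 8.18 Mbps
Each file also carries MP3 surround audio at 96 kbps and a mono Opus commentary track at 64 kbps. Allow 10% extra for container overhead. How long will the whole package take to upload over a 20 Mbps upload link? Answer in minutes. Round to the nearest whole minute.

50 minutes

Audio total: 96 + 64 = 160 kbps = 0.160 Mbps.
sports highlight package: 15.330 Mbps × 840 s × 1.10 = 14164.9 Mb
drone footage reel: 23.160 Mbps × 807 s × 1.10 = 20559.1 Mb
product demo: 9.760 Mbps × 720 s × 1.10 = 7729.9 Mb
interview recording: 8.340 Mbps × 1860 s × 1.10 = 17063.6 Mb
Total: 59517.6 Mb = 7439.7 MB.
At 20 Mbps: 59517.6 / 20 = 2976 s ≈ 49.6 minutes.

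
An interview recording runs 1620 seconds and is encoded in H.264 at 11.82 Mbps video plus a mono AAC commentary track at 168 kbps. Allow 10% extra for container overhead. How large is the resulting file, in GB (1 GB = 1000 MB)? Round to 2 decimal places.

Audio: 168 kbps = 0.168 Mbps.
Total bitrate: 11.82 + 0.168 = 11.988 Mbps.
Stream data: 11.988 Mbps × 1620 s = 19420.6 Mb.
With 10% container overhead: ×1.10.
21,363 Mb ÷ 8 = 2,670 MB → 2.670 GB.

2.67 GB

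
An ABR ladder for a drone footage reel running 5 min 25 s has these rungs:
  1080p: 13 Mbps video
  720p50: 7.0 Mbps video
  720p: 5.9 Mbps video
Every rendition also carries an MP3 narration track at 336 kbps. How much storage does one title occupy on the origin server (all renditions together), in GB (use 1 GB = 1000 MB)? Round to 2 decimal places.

1.09 GB

5 min 25 s = 325 s
Audio: 336 kbps = 0.336 Mbps.
Sum of rendition bitrates: (13+0.336) + (7.0+0.336) + (5.9+0.336) = 26.908 Mbps.
× 325 s = 8,745 Mb = 1,093 MB = 1.093 GB.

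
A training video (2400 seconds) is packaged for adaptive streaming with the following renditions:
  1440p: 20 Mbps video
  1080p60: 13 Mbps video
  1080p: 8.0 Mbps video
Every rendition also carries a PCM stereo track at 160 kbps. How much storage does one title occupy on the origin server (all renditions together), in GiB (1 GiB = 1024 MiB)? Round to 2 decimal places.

Audio: 160 kbps = 0.160 Mbps.
Sum of rendition bitrates: (20+0.160) + (13+0.160) + (8.0+0.160) = 41.480 Mbps.
× 2400 s = 99,552 Mb = 12,444 MB = 11.59 GiB.

11.59 GiB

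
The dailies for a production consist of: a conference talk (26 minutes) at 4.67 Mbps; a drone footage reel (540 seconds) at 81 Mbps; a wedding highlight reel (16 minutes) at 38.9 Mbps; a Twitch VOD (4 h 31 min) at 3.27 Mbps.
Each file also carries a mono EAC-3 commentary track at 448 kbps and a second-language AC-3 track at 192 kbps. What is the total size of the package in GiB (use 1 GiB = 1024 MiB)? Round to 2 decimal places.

Audio total: 448 + 192 = 640 kbps = 0.640 Mbps.
conference talk: 5.310 Mbps × 1560 s = 8283.6 Mb
drone footage reel: 81.640 Mbps × 540 s = 44085.6 Mb
wedding highlight reel: 39.540 Mbps × 960 s = 37958.4 Mb
Twitch VOD: 3.910 Mbps × 16260 s = 63576.6 Mb
Total: 153904.2 Mb = 19238.0 MB.
= 17.92 GiB.

17.92 GiB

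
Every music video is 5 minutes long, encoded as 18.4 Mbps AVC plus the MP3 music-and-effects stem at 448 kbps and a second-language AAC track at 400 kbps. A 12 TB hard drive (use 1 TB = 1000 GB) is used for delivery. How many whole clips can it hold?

5 min = 300 s
Audio total: 448 + 400 = 848 kbps = 0.848 Mbps.
Total bitrate: 19.248 Mbps.
Per item: 19.248 Mbps × 300 s = 5,774 Mb = 721.8 MB.
Capacity: 12 TB = 96,000,000 Mb; 16625.10 items → 16625 complete.

16625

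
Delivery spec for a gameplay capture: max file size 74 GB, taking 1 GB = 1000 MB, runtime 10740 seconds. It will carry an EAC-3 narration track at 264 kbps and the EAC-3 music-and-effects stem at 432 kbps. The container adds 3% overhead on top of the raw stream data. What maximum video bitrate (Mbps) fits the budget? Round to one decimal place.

Budget: 74 GB = 592000.0 Mb.
Stream payload after overhead: 592000.0 / 1.03 = 574757.3 Mb.
Total bitrate budget: 574757.3 Mb / 10740 s = 53.516 Mbps.
Audio total: 264 + 432 = 696 kbps = 0.696 Mbps.
Video: 53.516 − 0.696 = 52.820 Mbps.

52.8 Mbps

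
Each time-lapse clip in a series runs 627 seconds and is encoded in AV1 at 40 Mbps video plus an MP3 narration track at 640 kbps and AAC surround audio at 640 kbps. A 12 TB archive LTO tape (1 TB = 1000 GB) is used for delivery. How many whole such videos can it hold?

3709

Audio total: 640 + 640 = 1280 kbps = 1.280 Mbps.
Total bitrate: 41.280 Mbps.
Per item: 41.280 Mbps × 627 s = 25,883 Mb = 3,235 MB.
Capacity: 12 TB = 96,000,000 Mb; 3709.06 items → 3709 complete.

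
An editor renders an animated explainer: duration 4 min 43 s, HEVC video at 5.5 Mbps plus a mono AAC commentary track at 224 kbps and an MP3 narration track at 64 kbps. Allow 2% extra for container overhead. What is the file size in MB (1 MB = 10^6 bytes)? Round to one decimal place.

4 min 43 s = 283 s
Audio total: 224 + 64 = 288 kbps = 0.288 Mbps.
Total bitrate: 5.5 + 0.288 = 5.788 Mbps.
Stream data: 5.788 Mbps × 283 s = 1638.0 Mb.
With 2% container overhead: ×1.02.
1,671 Mb ÷ 8 = 208.8 MB → 208.8 MB.

208.8 MB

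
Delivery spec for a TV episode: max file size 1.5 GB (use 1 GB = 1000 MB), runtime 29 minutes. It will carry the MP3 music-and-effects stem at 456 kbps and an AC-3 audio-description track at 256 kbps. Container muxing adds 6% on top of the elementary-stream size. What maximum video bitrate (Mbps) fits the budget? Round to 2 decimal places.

5.79 Mbps

Budget: 1.5 GB = 12000.0 Mb.
Stream payload after overhead: 12000.0 / 1.06 = 11320.8 Mb.
29 min = 1740 s
Total bitrate budget: 11320.8 Mb / 1740 s = 6.506 Mbps.
Audio total: 456 + 256 = 712 kbps = 0.712 Mbps.
Video: 6.506 − 0.712 = 5.794 Mbps.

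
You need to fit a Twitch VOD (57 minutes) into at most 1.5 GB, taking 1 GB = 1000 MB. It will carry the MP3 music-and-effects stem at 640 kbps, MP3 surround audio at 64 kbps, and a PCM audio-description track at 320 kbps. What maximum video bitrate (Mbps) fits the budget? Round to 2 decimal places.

2.48 Mbps

Budget: 1.5 GB = 12000.0 Mb.
57 min = 3420 s
Total bitrate budget: 12000.0 Mb / 3420 s = 3.509 Mbps.
Audio total: 640 + 64 + 320 = 1024 kbps = 1.024 Mbps.
Video: 3.509 − 1.024 = 2.485 Mbps.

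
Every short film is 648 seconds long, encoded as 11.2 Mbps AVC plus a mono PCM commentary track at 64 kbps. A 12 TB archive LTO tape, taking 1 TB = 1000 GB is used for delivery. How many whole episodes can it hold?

13152

Audio: 64 kbps = 0.064 Mbps.
Total bitrate: 11.264 Mbps.
Per item: 11.264 Mbps × 648 s = 7,299 Mb = 912.4 MB.
Capacity: 12 TB = 96,000,000 Mb; 13152.36 items → 13152 complete.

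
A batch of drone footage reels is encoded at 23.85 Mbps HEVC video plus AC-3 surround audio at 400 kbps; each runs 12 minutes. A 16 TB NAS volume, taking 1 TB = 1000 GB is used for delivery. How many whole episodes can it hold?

7331

12 min = 720 s
Audio: 400 kbps = 0.400 Mbps.
Total bitrate: 24.250 Mbps.
Per item: 24.250 Mbps × 720 s = 17,460 Mb = 2,182 MB.
Capacity: 16 TB = 128,000,000 Mb; 7331.04 items → 7331 complete.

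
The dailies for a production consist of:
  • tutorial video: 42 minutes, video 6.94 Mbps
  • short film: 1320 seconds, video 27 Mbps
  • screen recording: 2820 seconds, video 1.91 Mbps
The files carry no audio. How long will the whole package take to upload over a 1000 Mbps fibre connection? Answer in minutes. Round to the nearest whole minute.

1 minutes

tutorial video: 6.940 Mbps × 2520 s = 17488.8 Mb
short film: 27.000 Mbps × 1320 s = 35640.0 Mb
screen recording: 1.910 Mbps × 2820 s = 5386.2 Mb
Total: 58515.0 Mb = 7314.4 MB.
At 1000 Mbps: 58515.0 / 1000 = 59 s ≈ 0.975 minutes.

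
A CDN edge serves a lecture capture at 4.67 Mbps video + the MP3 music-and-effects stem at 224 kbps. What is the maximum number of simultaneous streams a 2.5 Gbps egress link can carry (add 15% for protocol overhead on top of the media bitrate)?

444

Audio: 224 kbps = 0.224 Mbps.
Per-viewer media rate: 4.894 Mbps.
On the wire with 15% overhead: 5.628 Mbps.
2.5 Gbps = 2,500 Mbps; 2,500 / 5.628 = 444.20 → 444 viewers.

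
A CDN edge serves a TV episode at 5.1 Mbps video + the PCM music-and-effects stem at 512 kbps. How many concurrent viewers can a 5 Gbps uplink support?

Audio: 512 kbps = 0.512 Mbps.
Per-viewer media rate: 5.612 Mbps.
5 Gbps = 5,000 Mbps; 5,000 / 5.612 = 890.95 → 890 viewers.

890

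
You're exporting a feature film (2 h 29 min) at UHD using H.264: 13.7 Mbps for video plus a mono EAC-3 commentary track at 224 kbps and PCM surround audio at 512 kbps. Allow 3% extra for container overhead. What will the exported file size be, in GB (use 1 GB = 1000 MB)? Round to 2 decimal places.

2 h 29 min = 149 min = 8940 s
Audio total: 224 + 512 = 736 kbps = 0.736 Mbps.
Total bitrate: 13.7 + 0.736 = 14.436 Mbps.
Stream data: 14.436 Mbps × 8940 s = 129057.8 Mb.
With 3% container overhead: ×1.03.
132,930 Mb ÷ 8 = 16,616 MB → 16.62 GB.

16.62 GB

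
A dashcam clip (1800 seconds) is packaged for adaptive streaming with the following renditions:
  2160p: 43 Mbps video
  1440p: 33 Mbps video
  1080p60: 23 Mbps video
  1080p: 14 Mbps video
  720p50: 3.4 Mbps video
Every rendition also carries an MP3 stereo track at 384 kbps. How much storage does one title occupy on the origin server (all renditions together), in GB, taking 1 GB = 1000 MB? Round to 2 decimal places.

Audio: 384 kbps = 0.384 Mbps.
Sum of rendition bitrates: (43+0.384) + (33+0.384) + (23+0.384) + (14+0.384) + (3.4+0.384) = 118.320 Mbps.
× 1800 s = 212,976 Mb = 26,622 MB = 26.62 GB.

26.62 GB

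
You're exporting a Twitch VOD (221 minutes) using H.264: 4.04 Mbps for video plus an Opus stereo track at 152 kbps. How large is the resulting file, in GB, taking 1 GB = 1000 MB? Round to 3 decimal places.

221 min = 13260 s
Audio: 152 kbps = 0.152 Mbps.
Total bitrate: 4.04 + 0.152 = 4.192 Mbps.
Stream data: 4.192 Mbps × 13260 s = 55585.9 Mb.
55,586 Mb ÷ 8 = 6,948 MB → 6.948 GB.

6.948 GB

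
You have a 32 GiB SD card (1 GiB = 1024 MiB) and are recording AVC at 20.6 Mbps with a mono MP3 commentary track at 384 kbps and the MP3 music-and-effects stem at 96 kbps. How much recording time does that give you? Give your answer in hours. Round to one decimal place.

Audio total: 384 + 96 = 480 kbps = 0.480 Mbps.
Total bitrate: 20.6 + 0.480 = 21.080 Mbps.
Capacity: 32 GiB = 274,878 Mb.
Recording time: 274,878 / 21.080 = 13,040 s ≈ 3.62 hours.

3.6 hours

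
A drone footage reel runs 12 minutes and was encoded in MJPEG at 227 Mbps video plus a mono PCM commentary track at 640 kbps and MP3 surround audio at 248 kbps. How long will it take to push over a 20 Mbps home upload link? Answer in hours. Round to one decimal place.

12 min = 720 s
Audio total: 640 + 248 = 888 kbps = 0.888 Mbps.
Total bitrate: 227.888 Mbps.
File: 227.888 Mbps × 720 s = 164079.4 Mb.
At 20 Mbps: 164079.4 / 20 = 8204.0 s ≈ 2.28 hours.

2.3 hours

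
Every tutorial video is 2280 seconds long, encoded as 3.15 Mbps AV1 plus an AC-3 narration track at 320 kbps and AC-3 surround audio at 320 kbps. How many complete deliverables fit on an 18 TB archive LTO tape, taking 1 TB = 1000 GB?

Audio total: 320 + 320 = 640 kbps = 0.640 Mbps.
Total bitrate: 3.790 Mbps.
Per item: 3.790 Mbps × 2280 s = 8,641 Mb = 1,080 MB.
Capacity: 18 TB = 144,000,000 Mb; 16664.35 items → 16664 complete.

16664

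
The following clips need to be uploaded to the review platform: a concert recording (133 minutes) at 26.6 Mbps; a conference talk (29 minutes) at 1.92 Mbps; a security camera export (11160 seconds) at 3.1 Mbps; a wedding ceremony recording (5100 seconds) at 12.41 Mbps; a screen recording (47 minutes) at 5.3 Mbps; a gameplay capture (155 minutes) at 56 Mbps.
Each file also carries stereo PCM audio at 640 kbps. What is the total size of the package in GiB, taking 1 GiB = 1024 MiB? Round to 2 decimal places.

101.70 GiB

Audio: 640 kbps = 0.640 Mbps.
concert recording: 27.240 Mbps × 7980 s = 217375.2 Mb
conference talk: 2.560 Mbps × 1740 s = 4454.4 Mb
security camera export: 3.740 Mbps × 11160 s = 41738.4 Mb
wedding ceremony recording: 13.050 Mbps × 5100 s = 66555.0 Mb
screen recording: 5.940 Mbps × 2820 s = 16750.8 Mb
gameplay capture: 56.640 Mbps × 9300 s = 526752.0 Mb
Total: 873625.8 Mb = 109203.2 MB.
= 101.7 GiB.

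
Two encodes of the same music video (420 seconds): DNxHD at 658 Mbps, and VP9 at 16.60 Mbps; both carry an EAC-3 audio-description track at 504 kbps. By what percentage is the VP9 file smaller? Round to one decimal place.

Audio: 504 kbps = 0.504 Mbps.
DNxHD: 658.504 Mbps × 420 s = 276571.7 Mb = 32.197 GiB.
VP9: 17.104 Mbps × 420 s = 7183.7 Mb = 0.836 GiB.
Reduction: (1 − 0.836/32.197) × 100 = 97.40%.

97.4%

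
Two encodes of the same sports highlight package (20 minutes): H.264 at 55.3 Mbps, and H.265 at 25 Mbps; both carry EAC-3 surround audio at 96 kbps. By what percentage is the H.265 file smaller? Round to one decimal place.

54.7%

20 min = 1200 s
Audio: 96 kbps = 0.096 Mbps.
H.264: 55.396 Mbps × 1200 s = 66475.2 Mb = 8.309 GB.
H.265: 25.096 Mbps × 1200 s = 30115.2 Mb = 3.764 GB.
Reduction: (1 − 3.764/8.309) × 100 = 54.70%.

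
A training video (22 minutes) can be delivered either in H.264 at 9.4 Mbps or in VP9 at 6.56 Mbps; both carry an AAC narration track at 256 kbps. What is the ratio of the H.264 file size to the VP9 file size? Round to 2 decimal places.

1.42

22 min = 1320 s
Audio: 256 kbps = 0.256 Mbps.
H.264: 9.656 Mbps × 1320 s = 12745.9 Mb = 1.484 GiB.
VP9: 6.816 Mbps × 1320 s = 8997.1 Mb = 1.047 GiB.
Ratio: 1.484 / 1.047 = 1.417.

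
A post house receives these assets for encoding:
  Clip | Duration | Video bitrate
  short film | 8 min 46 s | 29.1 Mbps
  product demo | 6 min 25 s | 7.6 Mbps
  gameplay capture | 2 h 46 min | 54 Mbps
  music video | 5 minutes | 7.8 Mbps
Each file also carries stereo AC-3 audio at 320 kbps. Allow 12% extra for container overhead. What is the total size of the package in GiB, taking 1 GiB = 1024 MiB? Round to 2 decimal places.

73.27 GiB

Audio: 320 kbps = 0.320 Mbps.
short film: 29.420 Mbps × 526 s × 1.12 = 17331.9 Mb
product demo: 7.920 Mbps × 385 s × 1.12 = 3415.1 Mb
gameplay capture: 54.320 Mbps × 9960 s × 1.12 = 605950.5 Mb
music video: 8.120 Mbps × 300 s × 1.12 = 2728.3 Mb
Total: 629425.8 Mb = 78678.2 MB.
= 73.27 GiB.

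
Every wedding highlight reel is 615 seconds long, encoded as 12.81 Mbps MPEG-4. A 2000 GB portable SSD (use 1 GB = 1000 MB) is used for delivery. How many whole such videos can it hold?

2030

Per item: 12.810 Mbps × 615 s = 7,878 Mb = 984.8 MB.
Capacity: 2000 GB = 16,000,000 Mb; 2030.93 items → 2030 complete.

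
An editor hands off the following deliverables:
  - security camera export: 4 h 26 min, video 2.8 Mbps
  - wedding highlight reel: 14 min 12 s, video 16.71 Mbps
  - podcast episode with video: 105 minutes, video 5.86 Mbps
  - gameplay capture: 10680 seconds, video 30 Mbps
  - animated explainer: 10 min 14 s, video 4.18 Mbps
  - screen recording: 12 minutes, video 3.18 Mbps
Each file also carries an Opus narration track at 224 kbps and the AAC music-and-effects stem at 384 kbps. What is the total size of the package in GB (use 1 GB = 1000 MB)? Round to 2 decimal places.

55.31 GB

Audio total: 224 + 384 = 608 kbps = 0.608 Mbps.
security camera export: 3.408 Mbps × 15960 s = 54391.7 Mb
wedding highlight reel: 17.318 Mbps × 852 s = 14754.9 Mb
podcast episode with video: 6.468 Mbps × 6300 s = 40748.4 Mb
gameplay capture: 30.608 Mbps × 10680 s = 326893.4 Mb
animated explainer: 4.788 Mbps × 614 s = 2939.8 Mb
screen recording: 3.788 Mbps × 720 s = 2727.4 Mb
Total: 442455.6 Mb = 55307.0 MB.
= 55.31 GB.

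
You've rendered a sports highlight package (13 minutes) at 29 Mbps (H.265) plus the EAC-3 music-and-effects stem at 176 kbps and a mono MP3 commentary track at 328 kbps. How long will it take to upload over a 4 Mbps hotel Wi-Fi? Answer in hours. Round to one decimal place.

13 min = 780 s
Audio total: 176 + 328 = 504 kbps = 0.504 Mbps.
Total bitrate: 29.504 Mbps.
File: 29.504 Mbps × 780 s = 23013.1 Mb.
At 4 Mbps: 23013.1 / 4 = 5753.3 s ≈ 1.6 hours.

1.6 hours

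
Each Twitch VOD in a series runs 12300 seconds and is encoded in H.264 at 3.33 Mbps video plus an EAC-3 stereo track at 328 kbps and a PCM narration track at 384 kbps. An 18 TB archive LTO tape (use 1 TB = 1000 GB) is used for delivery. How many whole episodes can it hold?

2896

Audio total: 328 + 384 = 712 kbps = 0.712 Mbps.
Total bitrate: 4.042 Mbps.
Per item: 4.042 Mbps × 12300 s = 49,717 Mb = 6,215 MB.
Capacity: 18 TB = 144,000,000 Mb; 2896.42 items → 2896 complete.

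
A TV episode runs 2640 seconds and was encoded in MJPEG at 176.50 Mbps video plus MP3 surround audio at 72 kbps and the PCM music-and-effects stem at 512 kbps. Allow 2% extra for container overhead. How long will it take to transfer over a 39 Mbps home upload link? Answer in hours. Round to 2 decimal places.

Audio total: 72 + 512 = 584 kbps = 0.584 Mbps.
Total bitrate: 177.084 Mbps.
File: 177.084 Mbps × 2640 s = 467501.8 Mb.
With 2% container overhead: ×1.02. → 476851.8 Mb.
At 39 Mbps: 476851.8 / 39 = 12227.0 s ≈ 3.4 hours.

3.40 hours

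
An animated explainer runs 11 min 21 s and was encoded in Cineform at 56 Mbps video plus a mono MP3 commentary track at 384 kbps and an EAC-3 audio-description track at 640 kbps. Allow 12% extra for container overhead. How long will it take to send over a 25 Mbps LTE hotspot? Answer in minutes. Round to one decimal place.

11 min 21 s = 681 s
Audio total: 384 + 640 = 1024 kbps = 1.024 Mbps.
Total bitrate: 57.024 Mbps.
File: 57.024 Mbps × 681 s = 38833.3 Mb.
With 12% container overhead: ×1.12. → 43493.3 Mb.
At 25 Mbps: 43493.3 / 25 = 1739.7 s ≈ 29 minutes.

29.0 minutes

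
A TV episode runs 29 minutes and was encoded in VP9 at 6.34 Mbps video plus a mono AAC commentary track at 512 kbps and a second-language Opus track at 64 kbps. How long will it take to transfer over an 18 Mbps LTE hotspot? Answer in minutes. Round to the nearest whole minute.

29 min = 1740 s
Audio total: 512 + 64 = 576 kbps = 0.576 Mbps.
Total bitrate: 6.916 Mbps.
File: 6.916 Mbps × 1740 s = 12033.8 Mb.
At 18 Mbps: 12033.8 / 18 = 668.5 s ≈ 11.1 minutes.

11 minutes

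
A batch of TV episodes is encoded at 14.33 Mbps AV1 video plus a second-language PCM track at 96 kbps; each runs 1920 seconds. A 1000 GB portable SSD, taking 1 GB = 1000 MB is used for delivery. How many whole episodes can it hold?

Audio: 96 kbps = 0.096 Mbps.
Total bitrate: 14.426 Mbps.
Per item: 14.426 Mbps × 1920 s = 27,698 Mb = 3,462 MB.
Capacity: 1000 GB = 8,000,000 Mb; 288.83 items → 288 complete.

288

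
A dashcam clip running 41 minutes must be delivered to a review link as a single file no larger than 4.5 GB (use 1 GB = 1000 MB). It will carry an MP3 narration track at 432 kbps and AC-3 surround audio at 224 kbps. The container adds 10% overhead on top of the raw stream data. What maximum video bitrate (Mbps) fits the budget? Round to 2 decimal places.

Budget: 4.5 GB = 36000.0 Mb.
Stream payload after overhead: 36000.0 / 1.10 = 32727.3 Mb.
41 min = 2460 s
Total bitrate budget: 32727.3 Mb / 2460 s = 13.304 Mbps.
Audio total: 432 + 224 = 656 kbps = 0.656 Mbps.
Video: 13.304 − 0.656 = 12.648 Mbps.

12.65 Mbps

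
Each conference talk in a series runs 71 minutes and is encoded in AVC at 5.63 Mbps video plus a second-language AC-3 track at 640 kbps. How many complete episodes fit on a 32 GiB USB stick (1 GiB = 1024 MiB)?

71 min = 4260 s
Audio: 640 kbps = 0.640 Mbps.
Total bitrate: 6.270 Mbps.
Per item: 6.270 Mbps × 4260 s = 26,710 Mb = 3,339 MB.
Capacity: 32 GiB = 274,878 Mb; 10.29 items → 10 complete.

10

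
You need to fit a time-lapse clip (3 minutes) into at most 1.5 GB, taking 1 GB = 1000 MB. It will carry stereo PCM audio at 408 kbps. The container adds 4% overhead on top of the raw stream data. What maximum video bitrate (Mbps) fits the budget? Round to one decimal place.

63.7 Mbps

Budget: 1.5 GB = 12000.0 Mb.
Stream payload after overhead: 12000.0 / 1.04 = 11538.5 Mb.
3 min = 180 s
Total bitrate budget: 11538.5 Mb / 180 s = 64.103 Mbps.
Audio: 408 kbps = 0.408 Mbps.
Video: 64.103 − 0.408 = 63.695 Mbps.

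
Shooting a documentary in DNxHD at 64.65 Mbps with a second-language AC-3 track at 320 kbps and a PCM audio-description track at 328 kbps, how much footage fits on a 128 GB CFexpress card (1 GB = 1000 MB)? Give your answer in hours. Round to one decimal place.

Audio total: 320 + 328 = 648 kbps = 0.648 Mbps.
Total bitrate: 64.65 + 0.648 = 65.298 Mbps.
Capacity: 128 GB = 1,024,000 Mb.
Recording time: 1,024,000 / 65.298 = 15,682 s ≈ 4.36 hours.

4.4 hours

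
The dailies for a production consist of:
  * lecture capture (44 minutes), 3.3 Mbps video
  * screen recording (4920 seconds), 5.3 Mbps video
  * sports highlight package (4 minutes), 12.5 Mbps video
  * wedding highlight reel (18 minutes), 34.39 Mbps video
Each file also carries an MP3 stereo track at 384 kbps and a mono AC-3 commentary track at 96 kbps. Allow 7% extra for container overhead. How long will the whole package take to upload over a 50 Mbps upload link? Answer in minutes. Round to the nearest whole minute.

Audio total: 384 + 96 = 480 kbps = 0.480 Mbps.
lecture capture: 3.780 Mbps × 2640 s × 1.07 = 10677.7 Mb
screen recording: 5.780 Mbps × 4920 s × 1.07 = 30428.2 Mb
sports highlight package: 12.980 Mbps × 240 s × 1.07 = 3333.3 Mb
wedding highlight reel: 34.870 Mbps × 1080 s × 1.07 = 40295.8 Mb
Total: 84735.0 Mb = 10591.9 MB.
At 50 Mbps: 84735.0 / 50 = 1695 s ≈ 28.2 minutes.

28 minutes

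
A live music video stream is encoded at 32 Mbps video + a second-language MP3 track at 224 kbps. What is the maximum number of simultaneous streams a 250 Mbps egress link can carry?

Audio: 224 kbps = 0.224 Mbps.
Per-viewer media rate: 32.224 Mbps.
250 Mbps = 250.0 Mbps; 250.0 / 32.224 = 7.76 → 7 viewers.

7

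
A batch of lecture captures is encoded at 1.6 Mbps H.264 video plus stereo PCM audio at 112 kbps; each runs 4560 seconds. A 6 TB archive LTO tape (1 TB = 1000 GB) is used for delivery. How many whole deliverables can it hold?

Audio: 112 kbps = 0.112 Mbps.
Total bitrate: 1.712 Mbps.
Per item: 1.712 Mbps × 4560 s = 7,807 Mb = 975.8 MB.
Capacity: 6 TB = 48,000,000 Mb; 6148.55 items → 6148 complete.

6148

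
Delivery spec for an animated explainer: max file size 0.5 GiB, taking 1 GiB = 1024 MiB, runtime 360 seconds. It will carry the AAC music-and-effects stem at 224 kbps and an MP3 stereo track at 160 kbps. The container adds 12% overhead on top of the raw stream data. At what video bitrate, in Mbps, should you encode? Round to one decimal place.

Budget: 0.5 GiB = 4295.0 Mb.
Stream payload after overhead: 4295.0 / 1.12 = 3834.8 Mb.
Total bitrate budget: 3834.8 Mb / 360 s = 10.652 Mbps.
Audio total: 224 + 160 = 384 kbps = 0.384 Mbps.
Video: 10.652 − 0.384 = 10.268 Mbps.

10.3 Mbps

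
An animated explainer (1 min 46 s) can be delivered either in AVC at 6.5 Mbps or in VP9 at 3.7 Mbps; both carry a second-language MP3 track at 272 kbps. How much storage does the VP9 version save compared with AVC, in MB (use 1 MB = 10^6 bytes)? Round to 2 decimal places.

1 min 46 s = 106 s
Audio: 272 kbps = 0.272 Mbps.
AVC: 6.772 Mbps × 106 s = 717.8 Mb = 89.729 MB.
VP9: 3.972 Mbps × 106 s = 421.0 Mb = 52.629 MB.
Saving: 89.729 − 52.629 = 37.100 MB.

37.10 MB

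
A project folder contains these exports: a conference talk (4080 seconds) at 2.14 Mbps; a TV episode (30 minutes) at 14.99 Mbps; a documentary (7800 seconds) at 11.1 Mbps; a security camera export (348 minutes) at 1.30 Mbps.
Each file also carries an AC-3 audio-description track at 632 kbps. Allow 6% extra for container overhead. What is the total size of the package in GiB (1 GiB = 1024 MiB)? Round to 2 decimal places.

21.14 GiB

Audio: 632 kbps = 0.632 Mbps.
conference talk: 2.772 Mbps × 4080 s × 1.06 = 11988.3 Mb
TV episode: 15.622 Mbps × 1800 s × 1.06 = 29806.8 Mb
documentary: 11.732 Mbps × 7800 s × 1.06 = 97000.2 Mb
security camera export: 1.932 Mbps × 20880 s × 1.06 = 42760.6 Mb
Total: 181555.9 Mb = 22694.5 MB.
= 21.14 GiB.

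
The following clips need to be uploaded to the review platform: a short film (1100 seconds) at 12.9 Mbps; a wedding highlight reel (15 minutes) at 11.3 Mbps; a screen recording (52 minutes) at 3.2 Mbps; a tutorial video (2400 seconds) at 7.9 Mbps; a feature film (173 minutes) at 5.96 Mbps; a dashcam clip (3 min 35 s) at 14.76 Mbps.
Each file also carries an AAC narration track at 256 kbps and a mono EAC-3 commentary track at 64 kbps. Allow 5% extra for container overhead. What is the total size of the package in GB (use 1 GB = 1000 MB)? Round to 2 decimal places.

Audio total: 256 + 64 = 320 kbps = 0.320 Mbps.
short film: 13.220 Mbps × 1100 s × 1.05 = 15269.1 Mb
wedding highlight reel: 11.620 Mbps × 900 s × 1.05 = 10980.9 Mb
screen recording: 3.520 Mbps × 3120 s × 1.05 = 11531.5 Mb
tutorial video: 8.220 Mbps × 2400 s × 1.05 = 20714.4 Mb
feature film: 6.280 Mbps × 10380 s × 1.05 = 68445.7 Mb
dashcam clip: 15.080 Mbps × 215 s × 1.05 = 3404.3 Mb
Total: 130345.9 Mb = 16293.2 MB.
= 16.29 GB.

16.29 GB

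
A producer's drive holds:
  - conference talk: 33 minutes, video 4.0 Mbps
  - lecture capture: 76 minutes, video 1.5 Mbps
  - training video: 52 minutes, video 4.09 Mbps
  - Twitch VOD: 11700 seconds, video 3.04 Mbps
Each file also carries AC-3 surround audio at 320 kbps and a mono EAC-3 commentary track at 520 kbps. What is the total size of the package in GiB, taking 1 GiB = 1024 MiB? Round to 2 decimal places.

Audio total: 320 + 520 = 840 kbps = 0.840 Mbps.
conference talk: 4.840 Mbps × 1980 s = 9583.2 Mb
lecture capture: 2.340 Mbps × 4560 s = 10670.4 Mb
training video: 4.930 Mbps × 3120 s = 15381.6 Mb
Twitch VOD: 3.880 Mbps × 11700 s = 45396.0 Mb
Total: 81031.2 Mb = 10128.9 MB.
= 9.433 GiB.

9.43 GiB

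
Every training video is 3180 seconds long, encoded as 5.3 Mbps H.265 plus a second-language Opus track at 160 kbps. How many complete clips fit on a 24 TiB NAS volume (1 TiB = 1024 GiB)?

Audio: 160 kbps = 0.160 Mbps.
Total bitrate: 5.460 Mbps.
Per item: 5.460 Mbps × 3180 s = 17,363 Mb = 2,170 MB.
Capacity: 24 TiB = 211,106,233 Mb; 12158.54 items → 12158 complete.

12158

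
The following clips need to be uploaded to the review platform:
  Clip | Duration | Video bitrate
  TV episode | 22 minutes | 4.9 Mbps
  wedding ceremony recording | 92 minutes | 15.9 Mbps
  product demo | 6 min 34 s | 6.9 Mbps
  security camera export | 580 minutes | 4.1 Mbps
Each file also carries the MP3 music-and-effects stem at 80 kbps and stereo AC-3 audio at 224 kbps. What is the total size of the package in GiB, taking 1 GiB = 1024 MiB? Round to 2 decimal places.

Audio total: 80 + 224 = 304 kbps = 0.304 Mbps.
TV episode: 5.204 Mbps × 1320 s = 6869.3 Mb
wedding ceremony recording: 16.204 Mbps × 5520 s = 89446.1 Mb
product demo: 7.204 Mbps × 394 s = 2838.4 Mb
security camera export: 4.404 Mbps × 34800 s = 153259.2 Mb
Total: 252412.9 Mb = 31551.6 MB.
= 29.38 GiB.

29.38 GiB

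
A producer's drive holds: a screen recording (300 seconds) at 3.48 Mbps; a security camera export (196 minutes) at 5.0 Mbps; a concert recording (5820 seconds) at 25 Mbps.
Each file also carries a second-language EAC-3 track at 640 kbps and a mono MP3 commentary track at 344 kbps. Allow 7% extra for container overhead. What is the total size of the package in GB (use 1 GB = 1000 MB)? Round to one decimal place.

Audio total: 640 + 344 = 984 kbps = 0.984 Mbps.
screen recording: 4.464 Mbps × 300 s × 1.07 = 1432.9 Mb
security camera export: 5.984 Mbps × 11760 s × 1.07 = 75297.9 Mb
concert recording: 25.984 Mbps × 5820 s × 1.07 = 161812.8 Mb
Total: 238543.6 Mb = 29817.9 MB.
= 29.82 GB.

29.8 GB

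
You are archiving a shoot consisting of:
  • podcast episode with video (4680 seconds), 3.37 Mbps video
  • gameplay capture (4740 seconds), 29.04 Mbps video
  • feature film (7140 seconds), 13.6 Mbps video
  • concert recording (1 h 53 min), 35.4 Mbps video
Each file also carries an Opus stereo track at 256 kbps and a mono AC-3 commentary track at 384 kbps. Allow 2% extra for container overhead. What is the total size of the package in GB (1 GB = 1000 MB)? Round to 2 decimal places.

Audio total: 256 + 384 = 640 kbps = 0.640 Mbps.
podcast episode with video: 4.010 Mbps × 4680 s × 1.02 = 19142.1 Mb
gameplay capture: 29.680 Mbps × 4740 s × 1.02 = 143496.9 Mb
feature film: 14.240 Mbps × 7140 s × 1.02 = 103707.1 Mb
concert recording: 36.040 Mbps × 6780 s × 1.02 = 249238.2 Mb
Total: 515584.3 Mb = 64448.0 MB.
= 64.45 GB.

64.45 GB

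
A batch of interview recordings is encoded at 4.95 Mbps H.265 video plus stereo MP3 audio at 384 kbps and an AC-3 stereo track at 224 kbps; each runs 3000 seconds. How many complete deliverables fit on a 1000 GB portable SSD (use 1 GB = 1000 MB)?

479

Audio total: 384 + 224 = 608 kbps = 0.608 Mbps.
Total bitrate: 5.558 Mbps.
Per item: 5.558 Mbps × 3000 s = 16,674 Mb = 2,084 MB.
Capacity: 1000 GB = 8,000,000 Mb; 479.79 items → 479 complete.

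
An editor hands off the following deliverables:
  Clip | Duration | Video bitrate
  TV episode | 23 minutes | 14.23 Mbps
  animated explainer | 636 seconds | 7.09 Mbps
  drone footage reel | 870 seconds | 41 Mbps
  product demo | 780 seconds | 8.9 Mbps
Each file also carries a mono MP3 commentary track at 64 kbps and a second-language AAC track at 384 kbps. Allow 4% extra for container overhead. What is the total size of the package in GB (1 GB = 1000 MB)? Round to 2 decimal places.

8.89 GB

Audio total: 64 + 384 = 448 kbps = 0.448 Mbps.
TV episode: 14.678 Mbps × 1380 s × 1.04 = 21065.9 Mb
animated explainer: 7.538 Mbps × 636 s × 1.04 = 4985.9 Mb
drone footage reel: 41.448 Mbps × 870 s × 1.04 = 37502.2 Mb
product demo: 9.348 Mbps × 780 s × 1.04 = 7583.1 Mb
Total: 71137.0 Mb = 8892.1 MB.
= 8.892 GB.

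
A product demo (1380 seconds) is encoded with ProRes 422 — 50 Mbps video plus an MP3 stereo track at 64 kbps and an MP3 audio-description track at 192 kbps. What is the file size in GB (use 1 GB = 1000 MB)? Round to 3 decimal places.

8.669 GB

Audio total: 64 + 192 = 256 kbps = 0.256 Mbps.
Total bitrate: 50 + 0.256 = 50.256 Mbps.
Stream data: 50.256 Mbps × 1380 s = 69353.3 Mb.
69,353 Mb ÷ 8 = 8,669 MB → 8.669 GB.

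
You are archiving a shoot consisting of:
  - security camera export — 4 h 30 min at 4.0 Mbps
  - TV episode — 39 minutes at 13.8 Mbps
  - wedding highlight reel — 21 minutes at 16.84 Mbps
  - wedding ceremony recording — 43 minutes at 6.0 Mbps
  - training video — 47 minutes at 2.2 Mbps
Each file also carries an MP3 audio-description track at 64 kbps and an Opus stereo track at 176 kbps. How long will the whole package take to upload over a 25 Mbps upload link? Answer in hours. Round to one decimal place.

1.6 hours

Audio total: 64 + 176 = 240 kbps = 0.240 Mbps.
security camera export: 4.240 Mbps × 16200 s = 68688.0 Mb
TV episode: 14.040 Mbps × 2340 s = 32853.6 Mb
wedding highlight reel: 17.080 Mbps × 1260 s = 21520.8 Mb
wedding ceremony recording: 6.240 Mbps × 2580 s = 16099.2 Mb
training video: 2.440 Mbps × 2820 s = 6880.8 Mb
Total: 146042.4 Mb = 18255.3 MB.
At 25 Mbps: 146042.4 / 25 = 5842 s ≈ 1.62 hours.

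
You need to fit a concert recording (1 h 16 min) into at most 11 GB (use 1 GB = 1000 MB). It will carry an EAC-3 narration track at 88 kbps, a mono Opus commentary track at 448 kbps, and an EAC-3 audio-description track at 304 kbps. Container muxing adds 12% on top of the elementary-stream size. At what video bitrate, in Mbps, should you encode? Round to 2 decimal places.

16.39 Mbps

Budget: 11 GB = 88000.0 Mb.
Stream payload after overhead: 88000.0 / 1.12 = 78571.4 Mb.
1 h 16 min = 76 min = 4560 s
Total bitrate budget: 78571.4 Mb / 4560 s = 17.231 Mbps.
Audio total: 88 + 448 + 304 = 840 kbps = 0.840 Mbps.
Video: 17.231 − 0.840 = 16.391 Mbps.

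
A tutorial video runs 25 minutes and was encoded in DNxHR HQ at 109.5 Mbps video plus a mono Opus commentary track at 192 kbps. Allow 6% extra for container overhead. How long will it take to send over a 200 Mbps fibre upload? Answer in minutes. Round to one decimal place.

14.5 minutes

25 min = 1500 s
Audio: 192 kbps = 0.192 Mbps.
Total bitrate: 109.692 Mbps.
File: 109.692 Mbps × 1500 s = 164538.0 Mb.
With 6% container overhead: ×1.06. → 174410.3 Mb.
At 200 Mbps: 174410.3 / 200 = 872.1 s ≈ 14.5 minutes.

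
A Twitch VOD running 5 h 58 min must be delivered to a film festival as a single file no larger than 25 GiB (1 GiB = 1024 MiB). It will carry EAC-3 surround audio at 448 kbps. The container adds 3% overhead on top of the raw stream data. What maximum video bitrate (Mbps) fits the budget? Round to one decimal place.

Budget: 25 GiB = 214748.4 Mb.
Stream payload after overhead: 214748.4 / 1.03 = 208493.6 Mb.
5 h 58 min = 358 min = 21480 s
Total bitrate budget: 208493.6 Mb / 21480 s = 9.706 Mbps.
Audio: 448 kbps = 0.448 Mbps.
Video: 9.706 − 0.448 = 9.258 Mbps.

9.3 Mbps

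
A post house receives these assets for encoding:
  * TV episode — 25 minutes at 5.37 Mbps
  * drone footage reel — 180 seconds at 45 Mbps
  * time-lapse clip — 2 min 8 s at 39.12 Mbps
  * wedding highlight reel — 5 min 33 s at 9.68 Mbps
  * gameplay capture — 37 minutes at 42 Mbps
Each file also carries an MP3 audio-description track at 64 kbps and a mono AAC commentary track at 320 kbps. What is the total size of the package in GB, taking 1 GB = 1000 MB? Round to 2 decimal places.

Audio total: 64 + 320 = 384 kbps = 0.384 Mbps.
TV episode: 5.754 Mbps × 1500 s = 8631.0 Mb
drone footage reel: 45.384 Mbps × 180 s = 8169.1 Mb
time-lapse clip: 39.504 Mbps × 128 s = 5056.5 Mb
wedding highlight reel: 10.064 Mbps × 333 s = 3351.3 Mb
gameplay capture: 42.384 Mbps × 2220 s = 94092.5 Mb
Total: 119300.4 Mb = 14912.6 MB.
= 14.91 GB.

14.91 GB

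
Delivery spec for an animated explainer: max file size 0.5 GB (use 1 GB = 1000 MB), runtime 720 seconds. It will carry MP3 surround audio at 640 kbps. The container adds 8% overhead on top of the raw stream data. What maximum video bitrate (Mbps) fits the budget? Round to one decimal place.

4.5 Mbps

Budget: 0.5 GB = 4000.0 Mb.
Stream payload after overhead: 4000.0 / 1.08 = 3703.7 Mb.
Total bitrate budget: 3703.7 Mb / 720 s = 5.144 Mbps.
Audio: 640 kbps = 0.640 Mbps.
Video: 5.144 − 0.640 = 4.504 Mbps.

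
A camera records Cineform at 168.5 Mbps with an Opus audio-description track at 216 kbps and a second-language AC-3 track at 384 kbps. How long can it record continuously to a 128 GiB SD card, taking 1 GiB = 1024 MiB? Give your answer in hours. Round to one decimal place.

1.8 hours

Audio total: 216 + 384 = 600 kbps = 0.600 Mbps.
Total bitrate: 168.5 + 0.600 = 169.100 Mbps.
Capacity: 128 GiB = 1,099,512 Mb.
Recording time: 1,099,512 / 169.100 = 6,502 s ≈ 1.81 hours.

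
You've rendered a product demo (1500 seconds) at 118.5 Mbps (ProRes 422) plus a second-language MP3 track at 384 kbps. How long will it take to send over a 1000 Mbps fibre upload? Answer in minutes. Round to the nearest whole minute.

3 minutes

Audio: 384 kbps = 0.384 Mbps.
Total bitrate: 118.884 Mbps.
File: 118.884 Mbps × 1500 s = 178326.0 Mb.
At 1000 Mbps: 178326.0 / 1000 = 178.3 s ≈ 2.97 minutes.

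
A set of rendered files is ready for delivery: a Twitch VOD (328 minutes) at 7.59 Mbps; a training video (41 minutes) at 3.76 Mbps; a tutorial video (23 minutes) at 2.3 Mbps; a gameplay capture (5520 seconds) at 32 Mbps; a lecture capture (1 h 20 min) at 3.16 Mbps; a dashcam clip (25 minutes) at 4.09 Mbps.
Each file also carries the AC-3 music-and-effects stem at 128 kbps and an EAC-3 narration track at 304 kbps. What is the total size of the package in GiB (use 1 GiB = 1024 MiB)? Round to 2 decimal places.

43.66 GiB

Audio total: 128 + 304 = 432 kbps = 0.432 Mbps.
Twitch VOD: 8.022 Mbps × 19680 s = 157873.0 Mb
training video: 4.192 Mbps × 2460 s = 10312.3 Mb
tutorial video: 2.732 Mbps × 1380 s = 3770.2 Mb
gameplay capture: 32.432 Mbps × 5520 s = 179024.6 Mb
lecture capture: 3.592 Mbps × 4800 s = 17241.6 Mb
dashcam clip: 4.522 Mbps × 1500 s = 6783.0 Mb
Total: 375004.7 Mb = 46875.6 MB.
= 43.66 GiB.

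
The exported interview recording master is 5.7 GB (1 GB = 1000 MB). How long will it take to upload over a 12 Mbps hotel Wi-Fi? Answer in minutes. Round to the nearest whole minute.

63 minutes

File: 5.7 GB = 45600.0 Mb.
At 12 Mbps: 45600.0 / 12 = 3800.0 s ≈ 63.3 minutes.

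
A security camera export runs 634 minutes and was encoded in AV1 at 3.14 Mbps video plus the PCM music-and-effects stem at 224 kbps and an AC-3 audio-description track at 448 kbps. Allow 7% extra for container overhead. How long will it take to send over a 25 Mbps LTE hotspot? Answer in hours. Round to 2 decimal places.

1.72 hours

634 min = 38040 s
Audio total: 224 + 448 = 672 kbps = 0.672 Mbps.
Total bitrate: 3.812 Mbps.
File: 3.812 Mbps × 38040 s = 145008.5 Mb.
With 7% container overhead: ×1.07. → 155159.1 Mb.
At 25 Mbps: 155159.1 / 25 = 6206.4 s ≈ 1.72 hours.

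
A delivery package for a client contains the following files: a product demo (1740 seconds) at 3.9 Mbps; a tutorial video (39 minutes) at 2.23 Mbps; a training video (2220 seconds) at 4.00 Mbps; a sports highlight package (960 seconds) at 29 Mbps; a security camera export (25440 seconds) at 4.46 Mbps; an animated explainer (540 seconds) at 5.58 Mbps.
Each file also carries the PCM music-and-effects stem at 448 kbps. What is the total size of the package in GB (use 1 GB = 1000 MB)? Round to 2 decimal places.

Audio: 448 kbps = 0.448 Mbps.
product demo: 4.348 Mbps × 1740 s = 7565.5 Mb
tutorial video: 2.678 Mbps × 2340 s = 6266.5 Mb
training video: 4.448 Mbps × 2220 s = 9874.6 Mb
sports highlight package: 29.448 Mbps × 960 s = 28270.1 Mb
security camera export: 4.908 Mbps × 25440 s = 124859.5 Mb
animated explainer: 6.028 Mbps × 540 s = 3255.1 Mb
Total: 180091.3 Mb = 22511.4 MB.
= 22.51 GB.

22.51 GB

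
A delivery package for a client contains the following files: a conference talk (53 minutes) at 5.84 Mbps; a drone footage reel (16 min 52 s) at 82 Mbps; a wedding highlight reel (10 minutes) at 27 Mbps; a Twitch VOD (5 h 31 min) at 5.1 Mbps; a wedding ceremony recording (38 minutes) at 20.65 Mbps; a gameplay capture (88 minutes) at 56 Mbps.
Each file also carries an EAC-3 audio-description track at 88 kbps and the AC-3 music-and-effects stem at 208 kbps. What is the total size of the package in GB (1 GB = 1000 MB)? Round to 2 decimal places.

Audio total: 88 + 208 = 296 kbps = 0.296 Mbps.
conference talk: 6.136 Mbps × 3180 s = 19512.5 Mb
drone footage reel: 82.296 Mbps × 1012 s = 83283.6 Mb
wedding highlight reel: 27.296 Mbps × 600 s = 16377.6 Mb
Twitch VOD: 5.396 Mbps × 19860 s = 107164.6 Mb
wedding ceremony recording: 20.946 Mbps × 2280 s = 47756.9 Mb
gameplay capture: 56.296 Mbps × 5280 s = 297242.9 Mb
Total: 571338.0 Mb = 71417.2 MB.
= 71.42 GB.

71.42 GB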